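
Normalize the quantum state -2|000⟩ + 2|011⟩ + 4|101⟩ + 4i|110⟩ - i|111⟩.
-0.3123|000⟩ + 0.3123|011⟩ + 0.6247|101⟩ + 0.6247i|110⟩ - 0.1562i|111⟩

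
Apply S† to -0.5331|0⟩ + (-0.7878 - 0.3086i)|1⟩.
-0.5331|0⟩ + (-0.3086 + 0.7878i)|1⟩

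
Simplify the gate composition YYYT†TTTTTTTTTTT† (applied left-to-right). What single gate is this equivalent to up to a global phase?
Y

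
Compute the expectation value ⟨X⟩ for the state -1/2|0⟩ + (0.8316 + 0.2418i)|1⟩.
-0.8316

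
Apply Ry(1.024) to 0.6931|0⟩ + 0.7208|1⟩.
0.2511|0⟩ + 0.9679|1⟩

Ry(1.024) = [[cos(θ/2), −sin(θ/2)], [sin(θ/2), cos(θ/2)]]; θ = 1.024, cos(θ/2) ≈ 0.871766, sin(θ/2) ≈ 0.489922.
With a = amp(|0⟩) = 0.6931 and b = amp(|1⟩) = 0.7208:
new amp(|0⟩) = (0.871766)·a + (-0.489922)·b = 0.2511
new amp(|1⟩) = (0.489922)·a + (0.871766)·b = 0.9679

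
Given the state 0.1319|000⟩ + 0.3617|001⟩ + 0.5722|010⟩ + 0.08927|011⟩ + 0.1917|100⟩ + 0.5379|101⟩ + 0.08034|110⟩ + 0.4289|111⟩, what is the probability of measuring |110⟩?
0.006455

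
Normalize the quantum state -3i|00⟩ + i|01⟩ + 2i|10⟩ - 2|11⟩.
-(1/√2)i|00⟩ + 0.2357i|01⟩ + 0.4714i|10⟩ - 0.4714|11⟩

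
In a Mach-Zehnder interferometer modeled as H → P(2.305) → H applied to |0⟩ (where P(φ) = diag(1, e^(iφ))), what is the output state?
(0.165 + 0.3712i)|0⟩ + (0.835 - 0.3712i)|1⟩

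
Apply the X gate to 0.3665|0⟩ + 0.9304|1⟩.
0.9304|0⟩ + 0.3665|1⟩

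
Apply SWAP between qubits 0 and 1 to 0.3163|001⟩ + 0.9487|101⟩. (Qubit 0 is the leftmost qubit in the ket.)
0.3163|001⟩ + 0.9487|011⟩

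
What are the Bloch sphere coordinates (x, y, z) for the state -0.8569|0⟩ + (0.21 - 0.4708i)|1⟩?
(-0.3599, 0.8069, 0.4685)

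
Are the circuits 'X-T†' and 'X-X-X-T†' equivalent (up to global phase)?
Yes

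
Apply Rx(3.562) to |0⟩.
-0.2087|0⟩ - 0.978i|1⟩

Rx(3.562) = [[cos(θ/2), −i·sin(θ/2)], [−i·sin(θ/2), cos(θ/2)]]; θ = 3.562, cos(θ/2) ≈ -0.208659, sin(θ/2) ≈ 0.977988.
With a = amp(|0⟩) = 1 and b = amp(|1⟩) = 0:
new amp(|0⟩) = (-0.208659)·a + (-0.977988i)·b = -0.2087
new amp(|1⟩) = (-0.977988i)·a + (-0.208659)·b = -0.978i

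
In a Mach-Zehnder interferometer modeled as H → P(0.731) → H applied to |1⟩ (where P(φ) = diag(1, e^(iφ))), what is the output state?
(0.1277 - 0.3338i)|0⟩ + (0.8723 + 0.3338i)|1⟩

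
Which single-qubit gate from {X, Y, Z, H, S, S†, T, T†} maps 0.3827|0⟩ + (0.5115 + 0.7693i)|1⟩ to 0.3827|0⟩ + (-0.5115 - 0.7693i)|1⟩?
Z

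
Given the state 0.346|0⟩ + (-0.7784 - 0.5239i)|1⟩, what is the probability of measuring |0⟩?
0.1197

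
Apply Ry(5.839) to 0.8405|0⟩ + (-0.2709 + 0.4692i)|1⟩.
(-0.7602 - 0.1034i)|0⟩ + (0.4494 - 0.4577i)|1⟩

Ry(5.839) = [[cos(θ/2), −sin(θ/2)], [sin(θ/2), cos(θ/2)]]; θ = 5.839, cos(θ/2) ≈ -0.975439, sin(θ/2) ≈ 0.220271.
With a = amp(|0⟩) = 0.8405 and b = amp(|1⟩) = (-0.2709 + 0.4692i):
new amp(|0⟩) = (-0.975439)·a + (-0.220271)·b = (-0.7602 - 0.1034i)
new amp(|1⟩) = (0.220271)·a + (-0.975439)·b = (0.4494 - 0.4577i)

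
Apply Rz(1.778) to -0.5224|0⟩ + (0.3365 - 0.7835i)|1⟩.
(-0.3292 + 0.4056i)|0⟩ + (0.8204 - 0.2325i)|1⟩

Rz(1.778) = [[e^(−iθ/2), 0], [0, e^(iθ/2)]] with e^(±iθ/2) = cos(θ/2) ± i·sin(θ/2); θ = 1.778, cos(θ/2) ≈ 0.630189, sin(θ/2) ≈ 0.776442.
With a = amp(|0⟩) = -0.5224 and b = amp(|1⟩) = (0.3365 - 0.7835i):
new amp(|0⟩) = (0.630189 - 0.776442i)·a = (-0.3292 + 0.4056i)
new amp(|1⟩) = (0.630189 + 0.776442i)·b = (0.8204 - 0.2325i)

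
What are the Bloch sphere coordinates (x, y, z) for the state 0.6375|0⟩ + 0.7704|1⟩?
(0.9823, 0, -0.1871)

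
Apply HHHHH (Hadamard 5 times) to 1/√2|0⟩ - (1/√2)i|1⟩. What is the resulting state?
(1/2 - (1/2)i)|0⟩ + (1/2 + (1/2)i)|1⟩

H² = I, so H^5 = H: a single Hadamard. With (a, b) = (1/√2, -(1/√2)i), H gives ((a + b)/√2, (a − b)/√2) = ((1/2 - (1/2)i), (1/2 + (1/2)i)).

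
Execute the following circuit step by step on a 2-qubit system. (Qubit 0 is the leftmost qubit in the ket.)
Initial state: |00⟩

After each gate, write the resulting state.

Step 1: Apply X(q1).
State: |01⟩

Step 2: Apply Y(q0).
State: i|11⟩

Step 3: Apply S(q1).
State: -|11⟩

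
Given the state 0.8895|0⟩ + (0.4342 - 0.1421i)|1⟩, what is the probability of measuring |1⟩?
0.2087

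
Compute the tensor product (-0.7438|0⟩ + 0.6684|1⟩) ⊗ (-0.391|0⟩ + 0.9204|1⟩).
0.2908|00⟩ - 0.6846|01⟩ - 0.2613|10⟩ + 0.6152|11⟩

amp(|b₁b₂…⟩) = product of the factor amplitudes for bits b₁, b₂, …; only kets whose every factor amplitude is nonzero survive.
|00⟩: (-0.7438)(-0.391) = 0.2908
|01⟩: (-0.7438)(0.9204) = -0.6846
|10⟩: (0.6684)(-0.391) = -0.2613
|11⟩: (0.6684)(0.9204) = 0.6152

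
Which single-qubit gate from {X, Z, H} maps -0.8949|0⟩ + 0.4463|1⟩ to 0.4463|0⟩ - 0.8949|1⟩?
X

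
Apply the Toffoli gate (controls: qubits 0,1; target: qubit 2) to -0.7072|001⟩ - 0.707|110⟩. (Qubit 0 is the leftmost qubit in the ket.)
-0.7072|001⟩ - 0.707|111⟩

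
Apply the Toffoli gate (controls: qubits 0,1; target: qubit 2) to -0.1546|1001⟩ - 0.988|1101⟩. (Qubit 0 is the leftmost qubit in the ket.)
-0.1546|1001⟩ - 0.988|1111⟩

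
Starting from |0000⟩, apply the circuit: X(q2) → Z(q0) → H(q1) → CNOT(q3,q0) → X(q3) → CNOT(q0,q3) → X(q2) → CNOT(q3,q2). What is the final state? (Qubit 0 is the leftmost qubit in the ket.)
1/√2|0011⟩ + 1/√2|0111⟩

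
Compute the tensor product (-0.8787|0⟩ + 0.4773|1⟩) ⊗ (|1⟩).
-0.8787|01⟩ + 0.4773|11⟩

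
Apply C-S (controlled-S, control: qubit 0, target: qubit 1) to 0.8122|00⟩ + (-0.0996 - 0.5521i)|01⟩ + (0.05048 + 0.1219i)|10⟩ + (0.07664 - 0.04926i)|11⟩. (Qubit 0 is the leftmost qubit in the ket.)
0.8122|00⟩ + (-0.0996 - 0.5521i)|01⟩ + (0.05048 + 0.1219i)|10⟩ + (0.04926 + 0.07664i)|11⟩

C-S leaves the control-|0⟩ kets |00⟩, |01⟩ unchanged and applies S to qubit 1 on the control-|1⟩ pair (|10⟩, |11⟩).
S = [[1, 0], [0, i]].
With a = amp(|10⟩) = (0.05048 + 0.1219i) and b = amp(|11⟩) = (0.07664 - 0.04926i):
new amp(|10⟩) = (1)·a = (0.05048 + 0.1219i)
new amp(|11⟩) = (i)·b = (0.04926 + 0.07664i)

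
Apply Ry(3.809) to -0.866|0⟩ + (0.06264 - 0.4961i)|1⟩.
(0.2245 + 0.4687i)|0⟩ + (-0.8387 + 0.1625i)|1⟩

Ry(3.809) = [[cos(θ/2), −sin(θ/2)], [sin(θ/2), cos(θ/2)]]; θ = 3.809, cos(θ/2) ≈ -0.327545, sin(θ/2) ≈ 0.944836.
With a = amp(|0⟩) = -0.866 and b = amp(|1⟩) = (0.06264 - 0.4961i):
new amp(|0⟩) = (-0.327545)·a + (-0.944836)·b = (0.2245 + 0.4687i)
new amp(|1⟩) = (0.944836)·a + (-0.327545)·b = (-0.8387 + 0.1625i)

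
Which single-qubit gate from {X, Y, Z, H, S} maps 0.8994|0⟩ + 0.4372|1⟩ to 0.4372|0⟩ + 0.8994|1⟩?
X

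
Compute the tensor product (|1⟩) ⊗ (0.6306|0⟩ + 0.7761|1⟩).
0.6306|10⟩ + 0.7761|11⟩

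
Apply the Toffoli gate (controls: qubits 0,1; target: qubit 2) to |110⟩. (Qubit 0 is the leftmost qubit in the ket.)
|111⟩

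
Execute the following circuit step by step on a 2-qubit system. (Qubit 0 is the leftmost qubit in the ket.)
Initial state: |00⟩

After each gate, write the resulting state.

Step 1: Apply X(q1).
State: |01⟩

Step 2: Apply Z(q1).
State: -|01⟩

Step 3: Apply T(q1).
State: (-1/√2 - (1/√2)i)|01⟩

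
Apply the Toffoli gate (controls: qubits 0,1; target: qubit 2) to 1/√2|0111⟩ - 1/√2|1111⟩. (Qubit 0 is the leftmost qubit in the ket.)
1/√2|0111⟩ - 1/√2|1101⟩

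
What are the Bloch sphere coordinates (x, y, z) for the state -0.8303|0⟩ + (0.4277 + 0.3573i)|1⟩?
(-0.7102, -0.5933, 0.3788)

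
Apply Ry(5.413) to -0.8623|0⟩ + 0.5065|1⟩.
0.5685|0⟩ - 0.8228|1⟩

Ry(5.413) = [[cos(θ/2), −sin(θ/2)], [sin(θ/2), cos(θ/2)]]; θ = 5.413, cos(θ/2) ≈ -0.906831, sin(θ/2) ≈ 0.421494.
With a = amp(|0⟩) = -0.8623 and b = amp(|1⟩) = 0.5065:
new amp(|0⟩) = (-0.906831)·a + (-0.421494)·b = 0.5685
new amp(|1⟩) = (0.421494)·a + (-0.906831)·b = -0.8228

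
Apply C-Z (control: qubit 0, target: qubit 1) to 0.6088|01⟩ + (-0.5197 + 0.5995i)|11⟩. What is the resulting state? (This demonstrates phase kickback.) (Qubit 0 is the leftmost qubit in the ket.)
0.6088|01⟩ + (0.5197 - 0.5995i)|11⟩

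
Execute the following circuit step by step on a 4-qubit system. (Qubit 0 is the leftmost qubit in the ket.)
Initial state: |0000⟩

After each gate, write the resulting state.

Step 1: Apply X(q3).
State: |0001⟩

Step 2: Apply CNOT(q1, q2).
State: |0001⟩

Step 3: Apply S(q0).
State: |0001⟩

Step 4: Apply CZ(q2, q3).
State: |0001⟩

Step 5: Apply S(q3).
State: i|0001⟩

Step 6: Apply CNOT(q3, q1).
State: i|0101⟩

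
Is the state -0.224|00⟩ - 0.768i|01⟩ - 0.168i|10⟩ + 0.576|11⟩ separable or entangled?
Separable

Writing the state as a|00⟩ + b|01⟩ + c|10⟩ + d|11⟩, it is a product state iff ad − bc = 0.
Here (a, b, c, d) = (-0.224, -0.768i, -0.168i, 0.576): ad − bc = (-0.224)(0.576) − (-0.768i)(-0.168i) = 0, so the state is separable.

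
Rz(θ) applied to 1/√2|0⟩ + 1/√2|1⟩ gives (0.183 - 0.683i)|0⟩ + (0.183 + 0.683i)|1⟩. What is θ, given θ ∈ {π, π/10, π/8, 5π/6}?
5π/6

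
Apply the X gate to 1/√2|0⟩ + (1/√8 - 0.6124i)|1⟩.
(1/√8 - 0.6124i)|0⟩ + 1/√2|1⟩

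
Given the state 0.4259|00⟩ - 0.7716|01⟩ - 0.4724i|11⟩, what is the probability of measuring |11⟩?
0.2232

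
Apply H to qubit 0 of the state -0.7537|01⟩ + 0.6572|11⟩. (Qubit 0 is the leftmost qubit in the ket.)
-0.06824|01⟩ - 0.9977|11⟩

H on qubit 0 mixes each pair of kets that differ only in qubit 0: amplitudes (a, b) of (|…0…⟩, |…1…⟩) become ((a + b)/√2, (a − b)/√2). Kets absent from the input have amplitude 0.
(|01⟩, |11⟩): (a, b) = (-0.7537, 0.6572) → (-0.06824, -0.9977)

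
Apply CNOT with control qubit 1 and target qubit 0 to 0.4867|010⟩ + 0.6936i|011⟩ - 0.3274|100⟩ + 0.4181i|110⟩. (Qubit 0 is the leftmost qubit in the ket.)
0.4181i|010⟩ - 0.3274|100⟩ + 0.4867|110⟩ + 0.6936i|111⟩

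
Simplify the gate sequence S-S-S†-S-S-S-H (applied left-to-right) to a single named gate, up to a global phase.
H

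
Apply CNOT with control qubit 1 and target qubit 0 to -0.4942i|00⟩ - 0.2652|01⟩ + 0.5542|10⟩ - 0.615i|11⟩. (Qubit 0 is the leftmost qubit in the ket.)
-0.4942i|00⟩ - 0.615i|01⟩ + 0.5542|10⟩ - 0.2652|11⟩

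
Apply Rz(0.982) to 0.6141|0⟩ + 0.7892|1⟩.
(0.5416 - 0.2896i)|0⟩ + (0.696 + 0.3721i)|1⟩

Rz(0.982) = [[e^(−iθ/2), 0], [0, e^(iθ/2)]] with e^(±iθ/2) = cos(θ/2) ± i·sin(θ/2); θ = 0.982, cos(θ/2) ≈ 0.881862, sin(θ/2) ≈ 0.471508.
With a = amp(|0⟩) = 0.6141 and b = amp(|1⟩) = 0.7892:
new amp(|0⟩) = (0.881862 - 0.471508i)·a = (0.5416 - 0.2896i)
new amp(|1⟩) = (0.881862 + 0.471508i)·b = (0.696 + 0.3721i)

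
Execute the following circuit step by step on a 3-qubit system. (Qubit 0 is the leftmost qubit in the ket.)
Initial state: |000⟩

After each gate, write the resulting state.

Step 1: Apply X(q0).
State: |100⟩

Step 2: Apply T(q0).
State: (1/√2 + (1/√2)i)|100⟩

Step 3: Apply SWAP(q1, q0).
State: (1/√2 + (1/√2)i)|010⟩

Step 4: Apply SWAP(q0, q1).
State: (1/√2 + (1/√2)i)|100⟩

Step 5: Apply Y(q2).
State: (-1/√2 + (1/√2)i)|101⟩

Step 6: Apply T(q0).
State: -|101⟩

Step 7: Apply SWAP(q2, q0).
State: -|101⟩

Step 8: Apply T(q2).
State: (-1/√2 - (1/√2)i)|101⟩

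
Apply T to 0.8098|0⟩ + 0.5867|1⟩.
0.8098|0⟩ + (0.4149 + 0.4149i)|1⟩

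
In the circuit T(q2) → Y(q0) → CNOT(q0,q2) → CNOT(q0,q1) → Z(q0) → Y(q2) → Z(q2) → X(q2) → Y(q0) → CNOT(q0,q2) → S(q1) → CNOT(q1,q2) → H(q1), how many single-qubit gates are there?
9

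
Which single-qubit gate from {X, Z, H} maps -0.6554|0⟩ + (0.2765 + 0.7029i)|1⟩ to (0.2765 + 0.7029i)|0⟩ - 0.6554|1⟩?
X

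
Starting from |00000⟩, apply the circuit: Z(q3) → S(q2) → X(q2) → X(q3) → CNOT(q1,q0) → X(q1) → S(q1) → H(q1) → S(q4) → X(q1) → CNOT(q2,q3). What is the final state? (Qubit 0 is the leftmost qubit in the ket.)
-(1/√2)i|00100⟩ + (1/√2)i|01100⟩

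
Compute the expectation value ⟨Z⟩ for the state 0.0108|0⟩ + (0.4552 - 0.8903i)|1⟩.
-0.9997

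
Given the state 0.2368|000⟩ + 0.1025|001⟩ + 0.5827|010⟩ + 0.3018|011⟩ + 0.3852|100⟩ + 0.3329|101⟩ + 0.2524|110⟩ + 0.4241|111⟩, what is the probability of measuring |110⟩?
0.06371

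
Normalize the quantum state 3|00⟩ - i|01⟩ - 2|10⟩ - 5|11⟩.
0.4804|00⟩ - 0.1601i|01⟩ - 0.3203|10⟩ - 0.8006|11⟩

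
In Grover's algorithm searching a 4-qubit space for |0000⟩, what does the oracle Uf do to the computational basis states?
Uf|x⟩ = -|x⟩ if x = 0000, else |x⟩ (phase flip on target)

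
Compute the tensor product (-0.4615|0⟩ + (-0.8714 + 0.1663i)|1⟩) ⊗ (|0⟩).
-0.4615|00⟩ + (-0.8714 + 0.1663i)|10⟩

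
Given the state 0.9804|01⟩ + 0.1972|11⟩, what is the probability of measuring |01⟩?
0.9612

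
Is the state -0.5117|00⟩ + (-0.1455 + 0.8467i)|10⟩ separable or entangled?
Separable

Writing the state as a|00⟩ + b|01⟩ + c|10⟩ + d|11⟩, it is a product state iff ad − bc = 0.
Here (a, b, c, d) = (-0.5117, 0, (-0.1455 + 0.8467i), 0): ad − bc = (-0.5117)(0) − (0)(-0.1455 + 0.8467i) = 0, so the state is separable.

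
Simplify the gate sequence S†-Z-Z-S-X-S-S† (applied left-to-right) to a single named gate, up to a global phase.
X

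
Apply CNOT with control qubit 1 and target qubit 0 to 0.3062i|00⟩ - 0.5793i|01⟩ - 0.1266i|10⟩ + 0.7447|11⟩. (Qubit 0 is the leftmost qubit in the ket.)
0.3062i|00⟩ + 0.7447|01⟩ - 0.1266i|10⟩ - 0.5793i|11⟩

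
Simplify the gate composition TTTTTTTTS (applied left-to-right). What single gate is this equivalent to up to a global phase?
S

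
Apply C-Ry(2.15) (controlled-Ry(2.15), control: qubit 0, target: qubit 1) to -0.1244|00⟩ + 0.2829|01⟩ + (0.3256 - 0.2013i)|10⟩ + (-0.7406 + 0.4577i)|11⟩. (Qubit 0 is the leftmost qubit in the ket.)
-0.1244|00⟩ + 0.2829|01⟩ + (0.8063 - 0.4984i)|10⟩ + (-0.06593 + 0.04068i)|11⟩

C-Ry(2.15) leaves the control-|0⟩ kets |00⟩, |01⟩ unchanged and applies Ry(2.15) to qubit 1 on the control-|1⟩ pair (|10⟩, |11⟩).
Ry(2.15) = [[cos(θ/2), −sin(θ/2)], [sin(θ/2), cos(θ/2)]]; θ = 2.15, cos(θ/2) ≈ 0.475732, sin(θ/2) ≈ 0.87959.
With a = amp(|10⟩) = (0.3256 - 0.2013i) and b = amp(|11⟩) = (-0.7406 + 0.4577i):
new amp(|10⟩) = (0.475732)·a + (-0.87959)·b = (0.8063 - 0.4984i)
new amp(|11⟩) = (0.87959)·a + (0.475732)·b = (-0.06593 + 0.04068i)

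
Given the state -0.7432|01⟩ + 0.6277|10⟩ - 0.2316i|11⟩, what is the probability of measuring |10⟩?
0.394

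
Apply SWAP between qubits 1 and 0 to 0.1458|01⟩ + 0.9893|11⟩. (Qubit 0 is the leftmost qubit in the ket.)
0.1458|10⟩ + 0.9893|11⟩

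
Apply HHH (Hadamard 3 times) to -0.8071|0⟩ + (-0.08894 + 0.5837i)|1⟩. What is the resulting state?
(-0.6336 + 0.4127i)|0⟩ + (-0.5078 - 0.4127i)|1⟩

H² = I, so H^3 = H: a single Hadamard. With (a, b) = (-0.8071, (-0.08894 + 0.5837i)), H gives ((a + b)/√2, (a − b)/√2) = ((-0.6336 + 0.4127i), (-0.5078 - 0.4127i)).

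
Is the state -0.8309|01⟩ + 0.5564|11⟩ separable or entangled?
Separable

Writing the state as a|00⟩ + b|01⟩ + c|10⟩ + d|11⟩, it is a product state iff ad − bc = 0.
Here (a, b, c, d) = (0, -0.8309, 0, 0.5564): ad − bc = (0)(0.5564) − (-0.8309)(0) = 0, so the state is separable.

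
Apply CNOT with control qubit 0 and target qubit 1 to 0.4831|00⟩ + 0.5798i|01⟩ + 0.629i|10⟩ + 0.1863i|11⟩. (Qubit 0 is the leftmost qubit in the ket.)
0.4831|00⟩ + 0.5798i|01⟩ + 0.1863i|10⟩ + 0.629i|11⟩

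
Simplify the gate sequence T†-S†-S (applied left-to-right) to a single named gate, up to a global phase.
T†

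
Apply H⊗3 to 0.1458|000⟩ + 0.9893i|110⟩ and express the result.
(0.05155 + 0.3498i)|000⟩ + (0.05155 + 0.3498i)|001⟩ + (0.05155 - 0.3498i)|010⟩ + (0.05155 - 0.3498i)|011⟩ + (0.05155 - 0.3498i)|100⟩ + (0.05155 - 0.3498i)|101⟩ + (0.05155 + 0.3498i)|110⟩ + (0.05155 + 0.3498i)|111⟩

H⊗3 gives amp(|y⟩) = (1/2√2) Σ_x (−1)^(x·y) amp(|x⟩), where x·y is the number of positions in which both x and y have a 1.
|000⟩: (0.1458 + 0.9893i)/(2√2) = (0.05155 + 0.3498i)
|001⟩: (0.1458 + 0.9893i)/(2√2) = (0.05155 + 0.3498i)
|010⟩: (0.1458 - 0.9893i)/(2√2) = (0.05155 - 0.3498i)
|011⟩: (0.1458 - 0.9893i)/(2√2) = (0.05155 - 0.3498i)
|100⟩: (0.1458 - 0.9893i)/(2√2) = (0.05155 - 0.3498i)
|101⟩: (0.1458 - 0.9893i)/(2√2) = (0.05155 - 0.3498i)
|110⟩: (0.1458 + 0.9893i)/(2√2) = (0.05155 + 0.3498i)
|111⟩: (0.1458 + 0.9893i)/(2√2) = (0.05155 + 0.3498i)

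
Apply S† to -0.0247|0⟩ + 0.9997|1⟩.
-0.0247|0⟩ - 0.9997i|1⟩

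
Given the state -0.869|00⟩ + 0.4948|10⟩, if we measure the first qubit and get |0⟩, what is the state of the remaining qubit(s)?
-|0⟩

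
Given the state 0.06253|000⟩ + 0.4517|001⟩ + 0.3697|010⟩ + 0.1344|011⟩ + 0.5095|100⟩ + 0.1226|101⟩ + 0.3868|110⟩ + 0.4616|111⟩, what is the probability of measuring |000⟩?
0.00391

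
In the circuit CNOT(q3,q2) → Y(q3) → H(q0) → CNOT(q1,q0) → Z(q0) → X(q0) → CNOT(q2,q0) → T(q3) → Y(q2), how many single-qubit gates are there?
6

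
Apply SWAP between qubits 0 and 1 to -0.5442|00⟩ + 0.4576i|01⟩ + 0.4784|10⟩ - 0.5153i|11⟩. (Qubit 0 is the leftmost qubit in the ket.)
-0.5442|00⟩ + 0.4784|01⟩ + 0.4576i|10⟩ - 0.5153i|11⟩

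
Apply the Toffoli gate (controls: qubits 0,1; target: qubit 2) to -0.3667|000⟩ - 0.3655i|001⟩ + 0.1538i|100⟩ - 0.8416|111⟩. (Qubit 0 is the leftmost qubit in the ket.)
-0.3667|000⟩ - 0.3655i|001⟩ + 0.1538i|100⟩ - 0.8416|110⟩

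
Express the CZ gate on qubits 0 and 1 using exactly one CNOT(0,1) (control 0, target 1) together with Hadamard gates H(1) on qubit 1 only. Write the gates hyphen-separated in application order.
H(1)-CNOT(0,1)-H(1)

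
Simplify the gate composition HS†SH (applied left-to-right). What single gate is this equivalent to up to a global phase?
I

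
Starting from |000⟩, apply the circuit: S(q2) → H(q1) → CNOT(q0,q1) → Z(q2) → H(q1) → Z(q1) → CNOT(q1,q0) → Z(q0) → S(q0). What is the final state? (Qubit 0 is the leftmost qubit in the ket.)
|000⟩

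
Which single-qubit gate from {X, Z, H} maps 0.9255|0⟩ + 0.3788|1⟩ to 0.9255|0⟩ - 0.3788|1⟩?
Z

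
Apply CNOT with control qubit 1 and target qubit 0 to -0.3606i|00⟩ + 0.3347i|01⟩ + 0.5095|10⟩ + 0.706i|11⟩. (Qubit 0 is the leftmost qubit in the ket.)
-0.3606i|00⟩ + 0.706i|01⟩ + 0.5095|10⟩ + 0.3347i|11⟩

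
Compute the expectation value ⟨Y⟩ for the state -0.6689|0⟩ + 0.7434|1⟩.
0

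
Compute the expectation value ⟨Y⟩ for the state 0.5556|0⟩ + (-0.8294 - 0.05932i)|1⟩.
-0.06592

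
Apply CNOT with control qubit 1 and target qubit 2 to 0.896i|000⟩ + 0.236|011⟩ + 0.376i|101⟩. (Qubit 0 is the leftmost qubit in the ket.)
0.896i|000⟩ + 0.236|010⟩ + 0.376i|101⟩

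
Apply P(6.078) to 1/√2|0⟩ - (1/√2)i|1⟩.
1/√2|0⟩ + (-0.1441 - 0.6923i)|1⟩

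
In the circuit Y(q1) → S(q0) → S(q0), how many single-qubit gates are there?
3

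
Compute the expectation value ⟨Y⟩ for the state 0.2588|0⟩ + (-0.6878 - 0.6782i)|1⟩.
-0.351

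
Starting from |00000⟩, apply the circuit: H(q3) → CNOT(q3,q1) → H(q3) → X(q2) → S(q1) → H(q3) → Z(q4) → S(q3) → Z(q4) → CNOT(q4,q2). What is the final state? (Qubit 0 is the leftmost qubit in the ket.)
1/√2|00100⟩ - 1/√2|01110⟩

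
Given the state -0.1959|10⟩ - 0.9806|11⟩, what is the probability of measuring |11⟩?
0.9616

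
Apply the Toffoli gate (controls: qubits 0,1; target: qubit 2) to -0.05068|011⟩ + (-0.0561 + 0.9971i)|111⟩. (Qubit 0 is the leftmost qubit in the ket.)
-0.05068|011⟩ + (-0.0561 + 0.9971i)|110⟩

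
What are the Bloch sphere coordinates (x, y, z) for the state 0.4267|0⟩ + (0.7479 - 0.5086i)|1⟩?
(0.6383, -0.434, -0.636)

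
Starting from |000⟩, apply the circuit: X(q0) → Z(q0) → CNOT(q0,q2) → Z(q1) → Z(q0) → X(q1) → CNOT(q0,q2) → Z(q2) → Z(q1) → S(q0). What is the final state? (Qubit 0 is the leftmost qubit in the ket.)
-i|110⟩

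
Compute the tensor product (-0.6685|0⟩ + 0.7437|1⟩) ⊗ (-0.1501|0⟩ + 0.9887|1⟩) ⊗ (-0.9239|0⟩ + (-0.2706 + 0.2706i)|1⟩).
-0.09271|000⟩ + (-0.02715 + 0.02715i)|001⟩ + 0.6106|010⟩ + (0.1789 - 0.1789i)|011⟩ + 0.1031|100⟩ + (0.03021 - 0.03021i)|101⟩ - 0.6793|110⟩ + (-0.199 + 0.199i)|111⟩

amp(|b₁b₂…⟩) = product of the factor amplitudes for bits b₁, b₂, …; only kets whose every factor amplitude is nonzero survive.
|000⟩: (-0.6685)(-0.1501)(-0.9239) = -0.09271
|001⟩: (-0.6685)(-0.1501)(-0.2706 + 0.2706i) = (-0.02715 + 0.02715i)
|010⟩: (-0.6685)(0.9887)(-0.9239) = 0.6106
|011⟩: (-0.6685)(0.9887)(-0.2706 + 0.2706i) = (0.1789 - 0.1789i)
|100⟩: (0.7437)(-0.1501)(-0.9239) = 0.1031
|101⟩: (0.7437)(-0.1501)(-0.2706 + 0.2706i) = (0.03021 - 0.03021i)
|110⟩: (0.7437)(0.9887)(-0.9239) = -0.6793
|111⟩: (0.7437)(0.9887)(-0.2706 + 0.2706i) = (-0.199 + 0.199i)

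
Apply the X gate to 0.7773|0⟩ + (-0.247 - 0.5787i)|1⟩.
(-0.247 - 0.5787i)|0⟩ + 0.7773|1⟩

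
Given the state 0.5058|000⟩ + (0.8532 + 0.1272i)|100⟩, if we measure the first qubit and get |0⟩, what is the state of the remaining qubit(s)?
|00⟩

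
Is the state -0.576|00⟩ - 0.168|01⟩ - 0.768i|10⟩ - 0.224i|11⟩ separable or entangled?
Separable

Writing the state as a|00⟩ + b|01⟩ + c|10⟩ + d|11⟩, it is a product state iff ad − bc = 0.
Here (a, b, c, d) = (-0.576, -0.168, -0.768i, -0.224i): ad − bc = (-0.576)(-0.224i) − (-0.168)(-0.768i) = 0, so the state is separable.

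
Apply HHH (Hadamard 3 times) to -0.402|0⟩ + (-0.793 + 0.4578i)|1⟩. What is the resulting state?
(-0.845 + 0.3237i)|0⟩ + (0.2765 - 0.3237i)|1⟩

H² = I, so H^3 = H: a single Hadamard. With (a, b) = (-0.402, (-0.793 + 0.4578i)), H gives ((a + b)/√2, (a − b)/√2) = ((-0.845 + 0.3237i), (0.2765 - 0.3237i)).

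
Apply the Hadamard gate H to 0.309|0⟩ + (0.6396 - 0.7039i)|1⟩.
(0.6708 - 0.4977i)|0⟩ + (-0.2338 + 0.4977i)|1⟩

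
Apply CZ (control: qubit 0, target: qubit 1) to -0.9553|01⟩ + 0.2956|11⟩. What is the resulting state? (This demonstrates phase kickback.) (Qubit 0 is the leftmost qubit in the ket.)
-0.9553|01⟩ - 0.2956|11⟩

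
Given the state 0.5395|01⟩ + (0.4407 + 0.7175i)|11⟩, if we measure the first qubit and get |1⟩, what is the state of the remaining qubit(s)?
(0.5234 + 0.8521i)|1⟩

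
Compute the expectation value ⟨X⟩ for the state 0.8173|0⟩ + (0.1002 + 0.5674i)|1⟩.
0.1638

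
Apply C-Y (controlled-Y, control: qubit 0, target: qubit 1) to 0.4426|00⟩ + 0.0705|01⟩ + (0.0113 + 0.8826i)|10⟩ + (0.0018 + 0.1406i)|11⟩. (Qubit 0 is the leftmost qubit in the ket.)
0.4426|00⟩ + 0.0705|01⟩ + (0.1406 - 0.0018i)|10⟩ + (-0.8826 + 0.0113i)|11⟩

C-Y leaves the control-|0⟩ kets |00⟩, |01⟩ unchanged and applies Y to qubit 1 on the control-|1⟩ pair (|10⟩, |11⟩).
Y = [[0, -i], [i, 0]].
With a = amp(|10⟩) = (0.0113 + 0.8826i) and b = amp(|11⟩) = (0.0018 + 0.1406i):
new amp(|10⟩) = (-i)·b = (0.1406 - 0.0018i)
new amp(|11⟩) = (i)·a = (-0.8826 + 0.0113i)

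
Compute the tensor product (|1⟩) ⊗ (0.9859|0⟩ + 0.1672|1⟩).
0.9859|10⟩ + 0.1672|11⟩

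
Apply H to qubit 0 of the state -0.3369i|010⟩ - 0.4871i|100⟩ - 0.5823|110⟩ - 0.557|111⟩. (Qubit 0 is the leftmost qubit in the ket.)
-0.3444i|000⟩ + (-0.4117 - 0.2382i)|010⟩ - 0.3939|011⟩ + 0.3444i|100⟩ + (0.4117 - 0.2382i)|110⟩ + 0.3939|111⟩

H on qubit 0 mixes each pair of kets that differ only in qubit 0: amplitudes (a, b) of (|…0…⟩, |…1…⟩) become ((a + b)/√2, (a − b)/√2). Kets absent from the input have amplitude 0.
(|000⟩, |100⟩): (a, b) = (0, -0.4871i) → (-0.3444i, 0.3444i)
(|010⟩, |110⟩): (a, b) = (-0.3369i, -0.5823) → ((-0.4117 - 0.2382i), (0.4117 - 0.2382i))
(|011⟩, |111⟩): (a, b) = (0, -0.557) → (-0.3939, 0.3939)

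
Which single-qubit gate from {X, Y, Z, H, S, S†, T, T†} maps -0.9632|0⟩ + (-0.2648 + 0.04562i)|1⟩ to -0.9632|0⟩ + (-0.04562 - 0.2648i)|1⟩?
S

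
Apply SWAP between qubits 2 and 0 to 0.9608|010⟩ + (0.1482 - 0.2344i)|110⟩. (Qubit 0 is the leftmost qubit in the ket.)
0.9608|010⟩ + (0.1482 - 0.2344i)|011⟩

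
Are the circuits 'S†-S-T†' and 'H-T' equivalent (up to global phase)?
No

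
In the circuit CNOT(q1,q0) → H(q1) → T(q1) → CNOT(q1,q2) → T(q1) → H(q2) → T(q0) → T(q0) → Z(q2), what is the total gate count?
9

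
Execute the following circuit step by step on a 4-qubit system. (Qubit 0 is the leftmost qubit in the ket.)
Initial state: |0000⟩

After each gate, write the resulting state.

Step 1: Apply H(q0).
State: 1/√2|0000⟩ + 1/√2|1000⟩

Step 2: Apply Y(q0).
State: -(1/√2)i|0000⟩ + (1/√2)i|1000⟩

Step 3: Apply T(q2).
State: -(1/√2)i|0000⟩ + (1/√2)i|1000⟩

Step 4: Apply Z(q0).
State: -(1/√2)i|0000⟩ - (1/√2)i|1000⟩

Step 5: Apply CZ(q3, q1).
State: -(1/√2)i|0000⟩ - (1/√2)i|1000⟩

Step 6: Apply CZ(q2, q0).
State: -(1/√2)i|0000⟩ - (1/√2)i|1000⟩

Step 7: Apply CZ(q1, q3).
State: -(1/√2)i|0000⟩ - (1/√2)i|1000⟩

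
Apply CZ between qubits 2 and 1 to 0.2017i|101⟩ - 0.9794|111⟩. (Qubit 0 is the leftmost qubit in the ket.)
0.2017i|101⟩ + 0.9794|111⟩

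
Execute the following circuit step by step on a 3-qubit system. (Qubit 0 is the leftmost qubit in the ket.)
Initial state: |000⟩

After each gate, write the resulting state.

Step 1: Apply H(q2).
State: 1/√2|000⟩ + 1/√2|001⟩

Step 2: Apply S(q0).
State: 1/√2|000⟩ + 1/√2|001⟩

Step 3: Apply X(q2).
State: 1/√2|000⟩ + 1/√2|001⟩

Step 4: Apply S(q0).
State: 1/√2|000⟩ + 1/√2|001⟩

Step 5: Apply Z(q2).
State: 1/√2|000⟩ - 1/√2|001⟩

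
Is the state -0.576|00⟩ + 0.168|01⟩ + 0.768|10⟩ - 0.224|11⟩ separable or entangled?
Separable

Writing the state as a|00⟩ + b|01⟩ + c|10⟩ + d|11⟩, it is a product state iff ad − bc = 0.
Here (a, b, c, d) = (-0.576, 0.168, 0.768, -0.224): ad − bc = (-0.576)(-0.224) − (0.168)(0.768) = 0, so the state is separable.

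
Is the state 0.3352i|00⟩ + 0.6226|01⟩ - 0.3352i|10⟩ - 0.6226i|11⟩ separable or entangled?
Entangled

Writing the state as a|00⟩ + b|01⟩ + c|10⟩ + d|11⟩, it is a product state iff ad − bc = 0.
Here (a, b, c, d) = (0.3352i, 0.6226, -0.3352i, -0.6226i): ad − bc = (0.3352i)(-0.6226i) − (0.6226)(-0.3352i) = (0.2087 + 0.2087i) ≠ 0, so the state is entangled.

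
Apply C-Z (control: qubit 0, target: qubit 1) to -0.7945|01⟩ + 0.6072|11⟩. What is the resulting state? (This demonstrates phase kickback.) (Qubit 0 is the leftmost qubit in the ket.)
-0.7945|01⟩ - 0.6072|11⟩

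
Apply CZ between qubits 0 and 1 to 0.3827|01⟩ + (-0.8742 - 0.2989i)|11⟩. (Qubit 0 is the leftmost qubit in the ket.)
0.3827|01⟩ + (0.8742 + 0.2989i)|11⟩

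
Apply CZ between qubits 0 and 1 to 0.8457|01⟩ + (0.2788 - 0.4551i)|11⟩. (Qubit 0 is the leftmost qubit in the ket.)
0.8457|01⟩ + (-0.2788 + 0.4551i)|11⟩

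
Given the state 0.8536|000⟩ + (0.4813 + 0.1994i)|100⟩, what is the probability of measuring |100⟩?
0.2714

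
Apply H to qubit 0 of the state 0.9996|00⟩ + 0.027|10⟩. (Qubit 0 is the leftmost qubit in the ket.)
0.7259|00⟩ + 0.6877|10⟩

H on qubit 0 mixes each pair of kets that differ only in qubit 0: amplitudes (a, b) of (|…0…⟩, |…1…⟩) become ((a + b)/√2, (a − b)/√2). Kets absent from the input have amplitude 0.
(|00⟩, |10⟩): (a, b) = (0.9996, 0.027) → (0.7259, 0.6877)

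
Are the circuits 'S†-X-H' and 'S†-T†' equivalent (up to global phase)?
No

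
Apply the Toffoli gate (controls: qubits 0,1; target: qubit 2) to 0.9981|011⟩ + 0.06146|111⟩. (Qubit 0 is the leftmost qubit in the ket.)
0.9981|011⟩ + 0.06146|110⟩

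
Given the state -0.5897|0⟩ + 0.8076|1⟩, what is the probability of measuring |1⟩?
0.6522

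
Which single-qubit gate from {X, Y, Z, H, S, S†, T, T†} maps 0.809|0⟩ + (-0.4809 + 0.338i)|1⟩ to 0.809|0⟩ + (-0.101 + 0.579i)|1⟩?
T†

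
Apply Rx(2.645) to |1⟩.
-0.9693i|0⟩ + 0.2458|1⟩

Rx(2.645) = [[cos(θ/2), −i·sin(θ/2)], [−i·sin(θ/2), cos(θ/2)]]; θ = 2.645, cos(θ/2) ≈ 0.245753, sin(θ/2) ≈ 0.969333.
With a = amp(|0⟩) = 0 and b = amp(|1⟩) = 1:
new amp(|0⟩) = (0.245753)·a + (-0.969333i)·b = -0.9693i
new amp(|1⟩) = (-0.969333i)·a + (0.245753)·b = 0.2458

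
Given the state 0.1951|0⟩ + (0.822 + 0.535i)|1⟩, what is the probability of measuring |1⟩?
0.9619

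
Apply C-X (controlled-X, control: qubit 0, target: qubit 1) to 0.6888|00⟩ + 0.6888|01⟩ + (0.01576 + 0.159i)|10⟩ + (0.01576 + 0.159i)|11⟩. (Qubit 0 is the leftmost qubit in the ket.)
0.6888|00⟩ + 0.6888|01⟩ + (0.01576 + 0.159i)|10⟩ + (0.01576 + 0.159i)|11⟩

C-X leaves the control-|0⟩ kets |00⟩, |01⟩ unchanged and applies X to qubit 1 on the control-|1⟩ pair (|10⟩, |11⟩).
X = [[0, 1], [1, 0]].
With a = amp(|10⟩) = (0.01576 + 0.159i) and b = amp(|11⟩) = (0.01576 + 0.159i):
new amp(|10⟩) = (1)·b = (0.01576 + 0.159i)
new amp(|11⟩) = (1)·a = (0.01576 + 0.159i)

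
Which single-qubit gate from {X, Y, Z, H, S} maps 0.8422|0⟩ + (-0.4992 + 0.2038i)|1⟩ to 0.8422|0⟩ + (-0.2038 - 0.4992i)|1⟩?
S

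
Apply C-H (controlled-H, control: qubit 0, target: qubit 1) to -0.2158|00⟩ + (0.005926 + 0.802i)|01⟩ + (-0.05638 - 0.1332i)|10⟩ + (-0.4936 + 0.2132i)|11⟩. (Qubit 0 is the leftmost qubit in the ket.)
-0.2158|00⟩ + (0.005926 + 0.802i)|01⟩ + (-0.3889 + 0.05657i)|10⟩ + (0.3092 - 0.2449i)|11⟩

C-H leaves the control-|0⟩ kets |00⟩, |01⟩ unchanged and applies H to qubit 1 on the control-|1⟩ pair (|10⟩, |11⟩).
H = [[1/√2, 1/√2], [1/√2, -1/√2]].
With a = amp(|10⟩) = (-0.05638 - 0.1332i) and b = amp(|11⟩) = (-0.4936 + 0.2132i):
new amp(|10⟩) = (1/√2)·a + (1/√2)·b = (-0.3889 + 0.05657i)
new amp(|11⟩) = (1/√2)·a + (-1/√2)·b = (0.3092 - 0.2449i)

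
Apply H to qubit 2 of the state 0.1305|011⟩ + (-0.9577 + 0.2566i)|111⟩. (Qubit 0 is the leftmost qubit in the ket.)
0.09228|010⟩ - 0.09228|011⟩ + (-0.6772 + 0.1814i)|110⟩ + (0.6772 - 0.1814i)|111⟩

H on qubit 2 mixes each pair of kets that differ only in qubit 2: amplitudes (a, b) of (|…0…⟩, |…1…⟩) become ((a + b)/√2, (a − b)/√2). Kets absent from the input have amplitude 0.
(|010⟩, |011⟩): (a, b) = (0, 0.1305) → (0.09228, -0.09228)
(|110⟩, |111⟩): (a, b) = (0, (-0.9577 + 0.2566i)) → ((-0.6772 + 0.1814i), (0.6772 - 0.1814i))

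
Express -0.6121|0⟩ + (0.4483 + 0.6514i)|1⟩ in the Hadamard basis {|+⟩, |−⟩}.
(-0.1158 + 0.4606i)|+⟩ + (-0.7498 - 0.4606i)|−⟩

With |ψ⟩ = α|0⟩ + β|1⟩, the Hadamard-basis coefficients are ⟨+|ψ⟩ = (α + β)/√2 and ⟨−|ψ⟩ = (α − β)/√2.
Here α = -0.6121, β = (0.4483 + 0.6514i): (α + β)/√2 = (-0.1158 + 0.4606i), (α − β)/√2 = (-0.7498 - 0.4606i).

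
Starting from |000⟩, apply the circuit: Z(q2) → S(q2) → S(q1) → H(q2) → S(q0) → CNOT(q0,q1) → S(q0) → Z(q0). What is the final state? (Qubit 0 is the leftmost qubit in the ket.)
1/√2|000⟩ + 1/√2|001⟩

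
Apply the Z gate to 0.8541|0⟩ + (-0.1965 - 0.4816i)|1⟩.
0.8541|0⟩ + (0.1965 + 0.4816i)|1⟩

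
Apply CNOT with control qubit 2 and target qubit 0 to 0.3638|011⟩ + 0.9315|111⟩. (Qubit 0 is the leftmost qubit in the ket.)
0.9315|011⟩ + 0.3638|111⟩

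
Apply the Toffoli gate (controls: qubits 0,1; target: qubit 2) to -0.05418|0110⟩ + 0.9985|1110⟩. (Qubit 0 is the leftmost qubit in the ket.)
-0.05418|0110⟩ + 0.9985|1100⟩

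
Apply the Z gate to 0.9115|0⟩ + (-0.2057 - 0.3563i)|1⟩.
0.9115|0⟩ + (0.2057 + 0.3563i)|1⟩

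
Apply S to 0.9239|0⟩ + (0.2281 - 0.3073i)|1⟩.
0.9239|0⟩ + (0.3073 + 0.2281i)|1⟩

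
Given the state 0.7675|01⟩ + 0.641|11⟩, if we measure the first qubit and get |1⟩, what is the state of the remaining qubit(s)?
|1⟩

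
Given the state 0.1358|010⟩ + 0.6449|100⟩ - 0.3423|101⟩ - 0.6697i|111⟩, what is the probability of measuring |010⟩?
0.01844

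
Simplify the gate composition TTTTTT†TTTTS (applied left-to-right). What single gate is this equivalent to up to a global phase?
S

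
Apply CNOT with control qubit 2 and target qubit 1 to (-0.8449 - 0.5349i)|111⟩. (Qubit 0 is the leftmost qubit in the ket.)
(-0.8449 - 0.5349i)|101⟩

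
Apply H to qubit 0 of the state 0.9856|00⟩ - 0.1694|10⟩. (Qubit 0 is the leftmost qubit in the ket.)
0.5771|00⟩ + 0.8167|10⟩

H on qubit 0 mixes each pair of kets that differ only in qubit 0: amplitudes (a, b) of (|…0…⟩, |…1…⟩) become ((a + b)/√2, (a − b)/√2). Kets absent from the input have amplitude 0.
(|00⟩, |10⟩): (a, b) = (0.9856, -0.1694) → (0.5771, 0.8167)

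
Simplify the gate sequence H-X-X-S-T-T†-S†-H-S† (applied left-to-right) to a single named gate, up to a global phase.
S†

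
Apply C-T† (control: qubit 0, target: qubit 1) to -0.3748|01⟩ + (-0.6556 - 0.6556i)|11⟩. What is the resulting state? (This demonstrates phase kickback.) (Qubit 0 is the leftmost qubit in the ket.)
-0.3748|01⟩ - 0.9272|11⟩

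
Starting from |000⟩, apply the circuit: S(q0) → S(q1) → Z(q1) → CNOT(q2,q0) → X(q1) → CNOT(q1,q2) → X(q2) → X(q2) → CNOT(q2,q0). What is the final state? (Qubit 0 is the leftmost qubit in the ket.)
|111⟩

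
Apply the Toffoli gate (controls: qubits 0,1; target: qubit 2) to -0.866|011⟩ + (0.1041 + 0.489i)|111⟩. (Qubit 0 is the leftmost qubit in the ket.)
-0.866|011⟩ + (0.1041 + 0.489i)|110⟩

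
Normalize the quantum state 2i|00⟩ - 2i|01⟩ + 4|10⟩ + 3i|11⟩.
0.3482i|00⟩ - 0.3482i|01⟩ + 0.6963|10⟩ + 0.5222i|11⟩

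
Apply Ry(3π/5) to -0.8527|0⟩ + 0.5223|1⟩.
-0.9238|0⟩ - 0.3828|1⟩

Ry(3π/5) = [[cos(θ/2), −sin(θ/2)], [sin(θ/2), cos(θ/2)]]; θ = 3π/5, cos(θ/2) ≈ 0.587785, sin(θ/2) ≈ 0.809017.
With a = amp(|0⟩) = -0.8527 and b = amp(|1⟩) = 0.5223:
new amp(|0⟩) = (0.587785)·a + (-0.809017)·b = -0.9238
new amp(|1⟩) = (0.809017)·a + (0.587785)·b = -0.3828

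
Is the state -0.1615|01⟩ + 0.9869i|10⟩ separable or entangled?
Entangled

Writing the state as a|00⟩ + b|01⟩ + c|10⟩ + d|11⟩, it is a product state iff ad − bc = 0.
Here (a, b, c, d) = (0, -0.1615, 0.9869i, 0): ad − bc = (0)(0) − (-0.1615)(0.9869i) = 0.1594i ≠ 0, so the state is entangled.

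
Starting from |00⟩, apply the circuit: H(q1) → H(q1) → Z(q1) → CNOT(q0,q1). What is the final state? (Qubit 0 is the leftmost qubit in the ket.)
|00⟩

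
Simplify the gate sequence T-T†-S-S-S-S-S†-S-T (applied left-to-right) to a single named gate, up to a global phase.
T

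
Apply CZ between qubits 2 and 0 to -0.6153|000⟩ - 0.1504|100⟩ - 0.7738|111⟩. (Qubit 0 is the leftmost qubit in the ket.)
-0.6153|000⟩ - 0.1504|100⟩ + 0.7738|111⟩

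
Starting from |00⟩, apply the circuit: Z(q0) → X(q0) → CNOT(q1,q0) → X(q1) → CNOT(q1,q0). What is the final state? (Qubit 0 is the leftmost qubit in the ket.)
|01⟩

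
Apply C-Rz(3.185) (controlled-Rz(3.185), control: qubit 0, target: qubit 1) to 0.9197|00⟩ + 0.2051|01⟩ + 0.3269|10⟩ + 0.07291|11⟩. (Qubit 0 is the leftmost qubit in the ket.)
0.9197|00⟩ + 0.2051|01⟩ + (-0.007094 - 0.3268i)|10⟩ + (-0.001582 + 0.07289i)|11⟩

C-Rz(3.185) leaves the control-|0⟩ kets |00⟩, |01⟩ unchanged and applies Rz(3.185) to qubit 1 on the control-|1⟩ pair (|10⟩, |11⟩).
Rz(3.185) = [[e^(−iθ/2), 0], [0, e^(iθ/2)]] with e^(±iθ/2) = cos(θ/2) ± i·sin(θ/2); θ = 3.185, cos(θ/2) ≈ -0.021702, sin(θ/2) ≈ 0.999764.
With a = amp(|10⟩) = 0.3269 and b = amp(|11⟩) = 0.07291:
new amp(|10⟩) = (-0.021702 - 0.999764i)·a = (-0.007094 - 0.3268i)
new amp(|11⟩) = (-0.021702 + 0.999764i)·b = (-0.001582 + 0.07289i)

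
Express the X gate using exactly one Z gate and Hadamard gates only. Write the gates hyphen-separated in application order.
H-Z-H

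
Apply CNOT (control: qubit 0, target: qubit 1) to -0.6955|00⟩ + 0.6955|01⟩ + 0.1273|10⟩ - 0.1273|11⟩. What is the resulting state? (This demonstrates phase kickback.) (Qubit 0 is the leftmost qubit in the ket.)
-0.6955|00⟩ + 0.6955|01⟩ - 0.1273|10⟩ + 0.1273|11⟩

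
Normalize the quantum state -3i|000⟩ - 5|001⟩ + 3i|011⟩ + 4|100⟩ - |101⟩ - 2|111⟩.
-0.375i|000⟩ - 0.625|001⟩ + 0.375i|011⟩ + 1/2|100⟩ - 0.125|101⟩ - 0.25|111⟩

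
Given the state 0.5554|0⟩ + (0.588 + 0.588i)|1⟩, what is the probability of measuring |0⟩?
0.3085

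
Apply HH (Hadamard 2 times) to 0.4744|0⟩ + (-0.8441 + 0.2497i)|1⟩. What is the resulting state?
0.4744|0⟩ + (-0.8441 + 0.2497i)|1⟩

H² = I, so an even number of Hadamards cancels: H^2 = I and the state is unchanged.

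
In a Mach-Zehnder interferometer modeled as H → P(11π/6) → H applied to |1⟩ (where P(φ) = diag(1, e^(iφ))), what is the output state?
(0.06699 + 0.25i)|0⟩ + (0.933 - 0.25i)|1⟩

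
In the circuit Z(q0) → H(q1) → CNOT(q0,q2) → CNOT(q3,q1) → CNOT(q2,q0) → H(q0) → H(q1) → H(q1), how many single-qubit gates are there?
5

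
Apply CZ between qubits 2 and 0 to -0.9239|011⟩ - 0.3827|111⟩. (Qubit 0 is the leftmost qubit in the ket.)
-0.9239|011⟩ + 0.3827|111⟩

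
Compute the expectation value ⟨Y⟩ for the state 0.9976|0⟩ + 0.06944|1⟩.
0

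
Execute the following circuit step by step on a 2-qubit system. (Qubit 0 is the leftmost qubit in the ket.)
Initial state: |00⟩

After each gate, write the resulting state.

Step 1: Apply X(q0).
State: |10⟩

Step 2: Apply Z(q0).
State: -|10⟩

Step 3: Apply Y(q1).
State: -i|11⟩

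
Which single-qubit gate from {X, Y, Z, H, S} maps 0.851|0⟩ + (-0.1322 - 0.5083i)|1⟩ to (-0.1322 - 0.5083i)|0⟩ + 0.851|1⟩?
X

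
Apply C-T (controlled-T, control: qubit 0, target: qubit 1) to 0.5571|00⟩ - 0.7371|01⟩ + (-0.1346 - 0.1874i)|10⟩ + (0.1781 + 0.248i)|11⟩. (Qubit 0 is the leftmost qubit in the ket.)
0.5571|00⟩ - 0.7371|01⟩ + (-0.1346 - 0.1874i)|10⟩ + (-0.04943 + 0.3013i)|11⟩

C-T leaves the control-|0⟩ kets |00⟩, |01⟩ unchanged and applies T to qubit 1 on the control-|1⟩ pair (|10⟩, |11⟩).
T = [[1, 0], [0, (1/√2 + (1/√2)i)]].
With a = amp(|10⟩) = (-0.1346 - 0.1874i) and b = amp(|11⟩) = (0.1781 + 0.248i):
new amp(|10⟩) = (1)·a = (-0.1346 - 0.1874i)
new amp(|11⟩) = (1/√2 + (1/√2)i)·b = (-0.04943 + 0.3013i)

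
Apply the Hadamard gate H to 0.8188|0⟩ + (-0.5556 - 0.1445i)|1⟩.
(0.1861 - 0.1022i)|0⟩ + (0.9718 + 0.1022i)|1⟩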